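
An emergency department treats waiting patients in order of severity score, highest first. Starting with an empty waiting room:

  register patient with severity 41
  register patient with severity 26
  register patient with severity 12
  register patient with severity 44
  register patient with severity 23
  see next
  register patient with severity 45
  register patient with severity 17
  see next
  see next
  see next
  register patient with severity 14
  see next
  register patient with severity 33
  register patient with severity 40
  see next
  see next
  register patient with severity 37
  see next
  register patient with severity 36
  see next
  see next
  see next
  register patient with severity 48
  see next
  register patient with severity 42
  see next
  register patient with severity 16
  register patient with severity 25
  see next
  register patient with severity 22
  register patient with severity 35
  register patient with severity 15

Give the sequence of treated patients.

44 → 45 → 41 → 26 → 23 → 40 → 33 → 37 → 36 → 17 → 14 → 48 → 42 → 25

insert 41 → {41}
insert 26 → {41, 26}
insert 12 → {41, 26, 12}
insert 44 → {44, 41, 26, 12}
insert 23 → {44, 41, 26, 23, 12}
see next → 44; now {41, 26, 23, 12}
insert 45 → {45, 41, 26, 23, 12}
insert 17 → {45, 41, 26, 23, 17, 12}
see next → 45; now {41, 26, 23, 17, 12}
see next → 41; now {26, 23, 17, 12}
see next → 26; now {23, 17, 12}
insert 14 → {23, 17, 14, 12}
see next → 23; now {17, 14, 12}
insert 33 → {33, 17, 14, 12}
insert 40 → {40, 33, 17, 14, 12}
see next → 40; now {33, 17, 14, 12}
see next → 33; now {17, 14, 12}
insert 37 → {37, 17, 14, 12}
see next → 37; now {17, 14, 12}
insert 36 → {36, 17, 14, 12}
see next → 36; now {17, 14, 12}
see next → 17; now {14, 12}
see next → 14; now {12}
insert 48 → {48, 12}
see next → 48; now {12}
insert 42 → {42, 12}
see next → 42; now {12}
insert 16 → {16, 12}
insert 25 → {25, 16, 12}
see next → 25; now {16, 12}
insert 22 → {22, 16, 12}
insert 35 → {35, 22, 16, 12}
insert 15 → {35, 22, 16, 15, 12}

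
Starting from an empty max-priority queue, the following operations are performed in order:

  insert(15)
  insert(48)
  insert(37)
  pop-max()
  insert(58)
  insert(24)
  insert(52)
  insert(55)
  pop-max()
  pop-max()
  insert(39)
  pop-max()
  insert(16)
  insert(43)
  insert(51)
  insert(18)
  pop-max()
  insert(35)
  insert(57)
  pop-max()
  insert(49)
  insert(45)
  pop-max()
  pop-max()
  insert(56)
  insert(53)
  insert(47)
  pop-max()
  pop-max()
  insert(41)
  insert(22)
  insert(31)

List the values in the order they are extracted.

insert 15 → {15}
insert 48 → {48, 15}
insert 37 → {48, 37, 15}
pop-max → 48; now {37, 15}
insert 58 → {58, 37, 15}
insert 24 → {58, 37, 24, 15}
insert 52 → {58, 52, 37, 24, 15}
insert 55 → {58, 55, 52, 37, 24, 15}
pop-max → 58; now {55, 52, 37, 24, 15}
pop-max → 55; now {52, 37, 24, 15}
insert 39 → {52, 39, 37, 24, 15}
pop-max → 52; now {39, 37, 24, 15}
insert 16 → {39, 37, 24, 16, 15}
insert 43 → {43, 39, 37, 24, 16, 15}
insert 51 → {51, 43, 39, 37, 24, 16, 15}
insert 18 → {51, 43, 39, 37, 24, 18, 16, 15}
pop-max → 51; now {43, 39, 37, 24, 18, 16, 15}
insert 35 → {43, 39, 37, 35, 24, 18, 16, 15}
insert 57 → {57, 43, 39, 37, 35, 24, 18, 16, 15}
pop-max → 57; now {43, 39, 37, 35, 24, 18, 16, 15}
insert 49 → {49, 43, 39, 37, 35, 24, 18, 16, 15}
insert 45 → {49, 45, 43, 39, 37, 35, 24, 18, 16, 15}
pop-max → 49; now {45, 43, 39, 37, 35, 24, 18, 16, 15}
pop-max → 45; now {43, 39, 37, 35, 24, 18, 16, 15}
insert 56 → {56, 43, 39, 37, 35, 24, 18, 16, 15}
insert 53 → {56, 53, 43, 39, 37, 35, 24, 18, 16, 15}
insert 47 → {56, 53, 47, 43, 39, 37, 35, 24, 18, 16, 15}
pop-max → 56; now {53, 47, 43, 39, 37, 35, 24, 18, 16, 15}
pop-max → 53; now {47, 43, 39, 37, 35, 24, 18, 16, 15}
insert 41 → {47, 43, 41, 39, 37, 35, 24, 18, 16, 15}
insert 22 → {47, 43, 41, 39, 37, 35, 24, 22, 18, 16, 15}
insert 31 → {47, 43, 41, 39, 37, 35, 31, 24, 22, 18, 16, 15}

48 → 58 → 55 → 52 → 51 → 57 → 49 → 45 → 56 → 53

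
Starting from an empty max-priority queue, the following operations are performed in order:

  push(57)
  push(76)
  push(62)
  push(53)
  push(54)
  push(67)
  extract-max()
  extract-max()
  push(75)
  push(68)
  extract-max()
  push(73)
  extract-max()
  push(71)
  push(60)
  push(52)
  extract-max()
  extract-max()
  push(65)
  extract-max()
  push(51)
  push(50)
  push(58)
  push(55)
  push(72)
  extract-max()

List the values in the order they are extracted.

insert 57 → {57}
insert 76 → {76, 57}
insert 62 → {76, 62, 57}
insert 53 → {76, 62, 57, 53}
insert 54 → {76, 62, 57, 54, 53}
insert 67 → {76, 67, 62, 57, 54, 53}
extract-max → 76; now {67, 62, 57, 54, 53}
extract-max → 67; now {62, 57, 54, 53}
insert 75 → {75, 62, 57, 54, 53}
insert 68 → {75, 68, 62, 57, 54, 53}
extract-max → 75; now {68, 62, 57, 54, 53}
insert 73 → {73, 68, 62, 57, 54, 53}
extract-max → 73; now {68, 62, 57, 54, 53}
insert 71 → {71, 68, 62, 57, 54, 53}
insert 60 → {71, 68, 62, 60, 57, 54, 53}
insert 52 → {71, 68, 62, 60, 57, 54, 53, 52}
extract-max → 71; now {68, 62, 60, 57, 54, 53, 52}
extract-max → 68; now {62, 60, 57, 54, 53, 52}
insert 65 → {65, 62, 60, 57, 54, 53, 52}
extract-max → 65; now {62, 60, 57, 54, 53, 52}
insert 51 → {62, 60, 57, 54, 53, 52, 51}
insert 50 → {62, 60, 57, 54, 53, 52, 51, 50}
insert 58 → {62, 60, 58, 57, 54, 53, 52, 51, 50}
insert 55 → {62, 60, 58, 57, 55, 54, 53, 52, 51, 50}
insert 72 → {72, 62, 60, 58, 57, 55, 54, 53, 52, 51, 50}
extract-max → 72; now {62, 60, 58, 57, 55, 54, 53, 52, 51, 50}

76, 67, 75, 73, 71, 68, 65, 72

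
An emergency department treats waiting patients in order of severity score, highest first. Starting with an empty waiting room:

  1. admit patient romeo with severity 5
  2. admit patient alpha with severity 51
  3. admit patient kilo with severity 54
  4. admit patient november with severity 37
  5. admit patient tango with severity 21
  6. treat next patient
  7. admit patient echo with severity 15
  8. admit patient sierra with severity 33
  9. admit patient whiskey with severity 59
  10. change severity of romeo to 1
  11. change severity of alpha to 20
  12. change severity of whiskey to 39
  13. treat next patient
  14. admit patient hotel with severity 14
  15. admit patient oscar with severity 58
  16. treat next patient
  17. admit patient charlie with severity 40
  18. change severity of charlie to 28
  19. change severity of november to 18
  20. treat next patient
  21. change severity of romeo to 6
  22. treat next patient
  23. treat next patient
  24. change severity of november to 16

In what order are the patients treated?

kilo, whiskey, oscar, sierra, charlie, tango

add romeo (severity 5) → {romeo:5}
add alpha (severity 51) → {alpha:51, romeo:5}
add kilo (severity 54) → {kilo:54, alpha:51, romeo:5}
add november (severity 37) → {kilo:54, alpha:51, november:37, romeo:5}
add tango (severity 21) → {kilo:54, alpha:51, november:37, tango:21, romeo:5}
treat next patient → kilo; now {alpha:51, november:37, tango:21, romeo:5}
add echo (severity 15) → {alpha:51, november:37, tango:21, echo:15, romeo:5}
add sierra (severity 33) → {alpha:51, november:37, sierra:33, tango:21, echo:15, romeo:5}
add whiskey (severity 59) → {whiskey:59, alpha:51, november:37, sierra:33, tango:21, echo:15, romeo:5}
update romeo to severity 1 → {whiskey:59, alpha:51, november:37, sierra:33, tango:21, echo:15, romeo:1}
update alpha to severity 20 → {whiskey:59, november:37, sierra:33, tango:21, alpha:20, echo:15, romeo:1}
update whiskey to severity 39 → {whiskey:39, november:37, sierra:33, tango:21, alpha:20, echo:15, romeo:1}
treat next patient → whiskey; now {november:37, sierra:33, tango:21, alpha:20, echo:15, romeo:1}
add hotel (severity 14) → {november:37, sierra:33, tango:21, alpha:20, echo:15, hotel:14, romeo:1}
add oscar (severity 58) → {oscar:58, november:37, sierra:33, tango:21, alpha:20, echo:15, hotel:14, romeo:1}
treat next patient → oscar; now {november:37, sierra:33, tango:21, alpha:20, echo:15, hotel:14, romeo:1}
add charlie (severity 40) → {charlie:40, november:37, sierra:33, tango:21, alpha:20, echo:15, hotel:14, romeo:1}
update charlie to severity 28 → {november:37, sierra:33, charlie:28, tango:21, alpha:20, echo:15, hotel:14, romeo:1}
update november to severity 18 → {sierra:33, charlie:28, tango:21, alpha:20, november:18, echo:15, hotel:14, romeo:1}
treat next patient → sierra; now {charlie:28, tango:21, alpha:20, november:18, echo:15, hotel:14, romeo:1}
update romeo to severity 6 → {charlie:28, tango:21, alpha:20, november:18, echo:15, hotel:14, romeo:6}
treat next patient → charlie; now {tango:21, alpha:20, november:18, echo:15, hotel:14, romeo:6}
treat next patient → tango; now {alpha:20, november:18, echo:15, hotel:14, romeo:6}
update november to severity 16 → {alpha:20, november:16, echo:15, hotel:14, romeo:6}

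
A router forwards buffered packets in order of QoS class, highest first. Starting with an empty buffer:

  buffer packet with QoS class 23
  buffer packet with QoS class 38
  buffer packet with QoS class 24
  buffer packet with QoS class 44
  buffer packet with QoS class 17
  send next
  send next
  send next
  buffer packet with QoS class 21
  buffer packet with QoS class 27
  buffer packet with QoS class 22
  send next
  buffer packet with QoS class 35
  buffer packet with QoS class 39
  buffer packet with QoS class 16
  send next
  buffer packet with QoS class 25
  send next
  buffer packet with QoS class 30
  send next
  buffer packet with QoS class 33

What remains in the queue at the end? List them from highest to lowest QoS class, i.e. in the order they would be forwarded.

insert 23 → {23}
insert 38 → {38, 23}
insert 24 → {38, 24, 23}
insert 44 → {44, 38, 24, 23}
insert 17 → {44, 38, 24, 23, 17}
send next → 44; now {38, 24, 23, 17}
send next → 38; now {24, 23, 17}
send next → 24; now {23, 17}
insert 21 → {23, 21, 17}
insert 27 → {27, 23, 21, 17}
insert 22 → {27, 23, 22, 21, 17}
send next → 27; now {23, 22, 21, 17}
insert 35 → {35, 23, 22, 21, 17}
insert 39 → {39, 35, 23, 22, 21, 17}
insert 16 → {39, 35, 23, 22, 21, 17, 16}
send next → 39; now {35, 23, 22, 21, 17, 16}
insert 25 → {35, 25, 23, 22, 21, 17, 16}
send next → 35; now {25, 23, 22, 21, 17, 16}
insert 30 → {30, 25, 23, 22, 21, 17, 16}
send next → 30; now {25, 23, 22, 21, 17, 16}
insert 33 → {33, 25, 23, 22, 21, 17, 16}

33, 25, 23, 22, 21, 17, 16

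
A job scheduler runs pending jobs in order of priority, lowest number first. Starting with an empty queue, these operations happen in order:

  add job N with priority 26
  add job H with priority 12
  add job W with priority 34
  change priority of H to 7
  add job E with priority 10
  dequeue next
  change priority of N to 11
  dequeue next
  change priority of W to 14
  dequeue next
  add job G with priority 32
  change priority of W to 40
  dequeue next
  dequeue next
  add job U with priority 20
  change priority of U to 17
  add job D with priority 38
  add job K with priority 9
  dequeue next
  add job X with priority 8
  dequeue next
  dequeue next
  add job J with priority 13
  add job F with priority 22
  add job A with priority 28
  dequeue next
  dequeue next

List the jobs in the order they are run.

H, E, N, G, W, K, X, U, J, F

add N (priority 26) → {N:26}
add H (priority 12) → {H:12, N:26}
add W (priority 34) → {H:12, N:26, W:34}
update H to priority 7 → {H:7, N:26, W:34}
add E (priority 10) → {H:7, E:10, N:26, W:34}
dequeue next → H; now {E:10, N:26, W:34}
update N to priority 11 → {E:10, N:11, W:34}
dequeue next → E; now {N:11, W:34}
update W to priority 14 → {N:11, W:14}
dequeue next → N; now {W:14}
add G (priority 32) → {W:14, G:32}
update W to priority 40 → {G:32, W:40}
dequeue next → G; now {W:40}
dequeue next → W; now {}
add U (priority 20) → {U:20}
update U to priority 17 → {U:17}
add D (priority 38) → {U:17, D:38}
add K (priority 9) → {K:9, U:17, D:38}
dequeue next → K; now {U:17, D:38}
add X (priority 8) → {X:8, U:17, D:38}
dequeue next → X; now {U:17, D:38}
dequeue next → U; now {D:38}
add J (priority 13) → {J:13, D:38}
add F (priority 22) → {J:13, F:22, D:38}
add A (priority 28) → {J:13, F:22, A:28, D:38}
dequeue next → J; now {F:22, A:28, D:38}
dequeue next → F; now {A:28, D:38}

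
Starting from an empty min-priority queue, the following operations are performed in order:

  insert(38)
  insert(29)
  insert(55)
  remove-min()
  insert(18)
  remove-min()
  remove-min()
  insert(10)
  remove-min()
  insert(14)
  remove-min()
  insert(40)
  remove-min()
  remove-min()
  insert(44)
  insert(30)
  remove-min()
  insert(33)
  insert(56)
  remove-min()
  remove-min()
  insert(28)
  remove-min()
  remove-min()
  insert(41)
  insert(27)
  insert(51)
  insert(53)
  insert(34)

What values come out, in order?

29 → 18 → 38 → 10 → 14 → 40 → 55 → 30 → 33 → 44 → 28 → 56

insert 38 → {38}
insert 29 → {29, 38}
insert 55 → {29, 38, 55}
remove-min → 29; now {38, 55}
insert 18 → {18, 38, 55}
remove-min → 18; now {38, 55}
remove-min → 38; now {55}
insert 10 → {10, 55}
remove-min → 10; now {55}
insert 14 → {14, 55}
remove-min → 14; now {55}
insert 40 → {40, 55}
remove-min → 40; now {55}
remove-min → 55; now {}
insert 44 → {44}
insert 30 → {30, 44}
remove-min → 30; now {44}
insert 33 → {33, 44}
insert 56 → {33, 44, 56}
remove-min → 33; now {44, 56}
remove-min → 44; now {56}
insert 28 → {28, 56}
remove-min → 28; now {56}
remove-min → 56; now {}
insert 41 → {41}
insert 27 → {27, 41}
insert 51 → {27, 41, 51}
insert 53 → {27, 41, 51, 53}
insert 34 → {27, 34, 41, 51, 53}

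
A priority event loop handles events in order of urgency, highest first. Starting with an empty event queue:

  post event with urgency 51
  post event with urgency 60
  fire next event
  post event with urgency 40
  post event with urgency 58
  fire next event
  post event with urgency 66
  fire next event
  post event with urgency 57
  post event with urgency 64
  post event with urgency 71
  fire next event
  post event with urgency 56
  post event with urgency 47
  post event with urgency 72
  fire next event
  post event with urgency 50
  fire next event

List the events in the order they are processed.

insert 51 → {51}
insert 60 → {60, 51}
fire next event → 60; now {51}
insert 40 → {51, 40}
insert 58 → {58, 51, 40}
fire next event → 58; now {51, 40}
insert 66 → {66, 51, 40}
fire next event → 66; now {51, 40}
insert 57 → {57, 51, 40}
insert 64 → {64, 57, 51, 40}
insert 71 → {71, 64, 57, 51, 40}
fire next event → 71; now {64, 57, 51, 40}
insert 56 → {64, 57, 56, 51, 40}
insert 47 → {64, 57, 56, 51, 47, 40}
insert 72 → {72, 64, 57, 56, 51, 47, 40}
fire next event → 72; now {64, 57, 56, 51, 47, 40}
insert 50 → {64, 57, 56, 51, 50, 47, 40}
fire next event → 64; now {57, 56, 51, 50, 47, 40}

60, 58, 66, 71, 72, 64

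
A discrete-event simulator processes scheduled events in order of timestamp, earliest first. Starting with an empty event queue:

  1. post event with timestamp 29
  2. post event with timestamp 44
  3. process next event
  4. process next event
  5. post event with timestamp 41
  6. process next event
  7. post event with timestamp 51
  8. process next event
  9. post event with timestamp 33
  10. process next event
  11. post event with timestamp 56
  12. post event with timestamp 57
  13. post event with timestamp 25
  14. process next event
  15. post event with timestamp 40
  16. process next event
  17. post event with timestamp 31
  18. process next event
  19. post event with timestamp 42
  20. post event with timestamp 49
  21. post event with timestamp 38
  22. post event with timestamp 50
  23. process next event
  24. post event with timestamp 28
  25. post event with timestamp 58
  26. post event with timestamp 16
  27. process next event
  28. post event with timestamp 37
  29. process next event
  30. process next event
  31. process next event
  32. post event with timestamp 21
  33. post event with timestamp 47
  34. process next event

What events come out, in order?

insert 29 → {29}
insert 44 → {29, 44}
process next event → 29; now {44}
process next event → 44; now {}
insert 41 → {41}
process next event → 41; now {}
insert 51 → {51}
process next event → 51; now {}
insert 33 → {33}
process next event → 33; now {}
insert 56 → {56}
insert 57 → {56, 57}
insert 25 → {25, 56, 57}
process next event → 25; now {56, 57}
insert 40 → {40, 56, 57}
process next event → 40; now {56, 57}
insert 31 → {31, 56, 57}
process next event → 31; now {56, 57}
insert 42 → {42, 56, 57}
insert 49 → {42, 49, 56, 57}
insert 38 → {38, 42, 49, 56, 57}
insert 50 → {38, 42, 49, 50, 56, 57}
process next event → 38; now {42, 49, 50, 56, 57}
insert 28 → {28, 42, 49, 50, 56, 57}
insert 58 → {28, 42, 49, 50, 56, 57, 58}
insert 16 → {16, 28, 42, 49, 50, 56, 57, 58}
process next event → 16; now {28, 42, 49, 50, 56, 57, 58}
insert 37 → {28, 37, 42, 49, 50, 56, 57, 58}
process next event → 28; now {37, 42, 49, 50, 56, 57, 58}
process next event → 37; now {42, 49, 50, 56, 57, 58}
process next event → 42; now {49, 50, 56, 57, 58}
insert 21 → {21, 49, 50, 56, 57, 58}
insert 47 → {21, 47, 49, 50, 56, 57, 58}
process next event → 21; now {47, 49, 50, 56, 57, 58}

29, 44, 41, 51, 33, 25, 40, 31, 38, 16, 28, 37, 42, 21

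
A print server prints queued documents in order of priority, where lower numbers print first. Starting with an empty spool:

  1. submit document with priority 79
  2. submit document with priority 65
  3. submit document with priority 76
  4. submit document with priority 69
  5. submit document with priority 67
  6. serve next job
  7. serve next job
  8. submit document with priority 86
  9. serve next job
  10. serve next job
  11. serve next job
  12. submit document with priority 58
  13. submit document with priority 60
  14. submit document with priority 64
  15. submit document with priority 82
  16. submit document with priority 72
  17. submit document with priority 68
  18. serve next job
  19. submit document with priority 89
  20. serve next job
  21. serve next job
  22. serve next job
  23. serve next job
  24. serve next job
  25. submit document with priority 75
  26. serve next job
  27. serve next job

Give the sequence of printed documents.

[65, 67, 69, 76, 79, 58, 60, 64, 68, 72, 82, 75, 86]

insert 79 → {79}
insert 65 → {65, 79}
insert 76 → {65, 76, 79}
insert 69 → {65, 69, 76, 79}
insert 67 → {65, 67, 69, 76, 79}
serve next job → 65; now {67, 69, 76, 79}
serve next job → 67; now {69, 76, 79}
insert 86 → {69, 76, 79, 86}
serve next job → 69; now {76, 79, 86}
serve next job → 76; now {79, 86}
serve next job → 79; now {86}
insert 58 → {58, 86}
insert 60 → {58, 60, 86}
insert 64 → {58, 60, 64, 86}
insert 82 → {58, 60, 64, 82, 86}
insert 72 → {58, 60, 64, 72, 82, 86}
insert 68 → {58, 60, 64, 68, 72, 82, 86}
serve next job → 58; now {60, 64, 68, 72, 82, 86}
insert 89 → {60, 64, 68, 72, 82, 86, 89}
serve next job → 60; now {64, 68, 72, 82, 86, 89}
serve next job → 64; now {68, 72, 82, 86, 89}
serve next job → 68; now {72, 82, 86, 89}
serve next job → 72; now {82, 86, 89}
serve next job → 82; now {86, 89}
insert 75 → {75, 86, 89}
serve next job → 75; now {86, 89}
serve next job → 86; now {89}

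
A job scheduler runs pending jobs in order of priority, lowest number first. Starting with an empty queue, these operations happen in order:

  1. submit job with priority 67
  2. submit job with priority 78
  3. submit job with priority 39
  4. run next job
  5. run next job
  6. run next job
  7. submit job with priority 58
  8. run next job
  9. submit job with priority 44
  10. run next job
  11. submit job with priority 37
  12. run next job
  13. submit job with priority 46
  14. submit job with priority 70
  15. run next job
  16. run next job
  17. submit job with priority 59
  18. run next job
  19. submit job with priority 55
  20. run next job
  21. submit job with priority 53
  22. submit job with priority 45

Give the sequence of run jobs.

insert 67 → {67}
insert 78 → {67, 78}
insert 39 → {39, 67, 78}
run next job → 39; now {67, 78}
run next job → 67; now {78}
run next job → 78; now {}
insert 58 → {58}
run next job → 58; now {}
insert 44 → {44}
run next job → 44; now {}
insert 37 → {37}
run next job → 37; now {}
insert 46 → {46}
insert 70 → {46, 70}
run next job → 46; now {70}
run next job → 70; now {}
insert 59 → {59}
run next job → 59; now {}
insert 55 → {55}
run next job → 55; now {}
insert 53 → {53}
insert 45 → {45, 53}

39, 67, 78, 58, 44, 37, 46, 70, 59, 55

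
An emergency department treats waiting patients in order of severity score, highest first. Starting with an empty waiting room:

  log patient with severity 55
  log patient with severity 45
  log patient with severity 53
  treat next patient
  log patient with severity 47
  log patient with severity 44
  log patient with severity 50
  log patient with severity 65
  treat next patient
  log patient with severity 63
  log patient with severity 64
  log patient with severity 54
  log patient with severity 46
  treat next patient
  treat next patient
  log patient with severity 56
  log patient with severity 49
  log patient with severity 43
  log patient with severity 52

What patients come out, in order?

insert 55 → {55}
insert 45 → {55, 45}
insert 53 → {55, 53, 45}
treat next patient → 55; now {53, 45}
insert 47 → {53, 47, 45}
insert 44 → {53, 47, 45, 44}
insert 50 → {53, 50, 47, 45, 44}
insert 65 → {65, 53, 50, 47, 45, 44}
treat next patient → 65; now {53, 50, 47, 45, 44}
insert 63 → {63, 53, 50, 47, 45, 44}
insert 64 → {64, 63, 53, 50, 47, 45, 44}
insert 54 → {64, 63, 54, 53, 50, 47, 45, 44}
insert 46 → {64, 63, 54, 53, 50, 47, 46, 45, 44}
treat next patient → 64; now {63, 54, 53, 50, 47, 46, 45, 44}
treat next patient → 63; now {54, 53, 50, 47, 46, 45, 44}
insert 56 → {56, 54, 53, 50, 47, 46, 45, 44}
insert 49 → {56, 54, 53, 50, 49, 47, 46, 45, 44}
insert 43 → {56, 54, 53, 50, 49, 47, 46, 45, 44, 43}
insert 52 → {56, 54, 53, 52, 50, 49, 47, 46, 45, 44, 43}

55, 65, 64, 63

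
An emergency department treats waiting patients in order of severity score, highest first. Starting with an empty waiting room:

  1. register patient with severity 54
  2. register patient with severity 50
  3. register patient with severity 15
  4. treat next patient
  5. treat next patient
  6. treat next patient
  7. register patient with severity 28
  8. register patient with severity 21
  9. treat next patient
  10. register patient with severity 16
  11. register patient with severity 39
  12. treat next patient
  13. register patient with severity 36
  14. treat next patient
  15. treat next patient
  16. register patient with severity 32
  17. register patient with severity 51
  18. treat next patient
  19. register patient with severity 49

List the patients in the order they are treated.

[54, 50, 15, 28, 39, 36, 21, 51]

insert 54 → {54}
insert 50 → {54, 50}
insert 15 → {54, 50, 15}
treat next patient → 54; now {50, 15}
treat next patient → 50; now {15}
treat next patient → 15; now {}
insert 28 → {28}
insert 21 → {28, 21}
treat next patient → 28; now {21}
insert 16 → {21, 16}
insert 39 → {39, 21, 16}
treat next patient → 39; now {21, 16}
insert 36 → {36, 21, 16}
treat next patient → 36; now {21, 16}
treat next patient → 21; now {16}
insert 32 → {32, 16}
insert 51 → {51, 32, 16}
treat next patient → 51; now {32, 16}
insert 49 → {49, 32, 16}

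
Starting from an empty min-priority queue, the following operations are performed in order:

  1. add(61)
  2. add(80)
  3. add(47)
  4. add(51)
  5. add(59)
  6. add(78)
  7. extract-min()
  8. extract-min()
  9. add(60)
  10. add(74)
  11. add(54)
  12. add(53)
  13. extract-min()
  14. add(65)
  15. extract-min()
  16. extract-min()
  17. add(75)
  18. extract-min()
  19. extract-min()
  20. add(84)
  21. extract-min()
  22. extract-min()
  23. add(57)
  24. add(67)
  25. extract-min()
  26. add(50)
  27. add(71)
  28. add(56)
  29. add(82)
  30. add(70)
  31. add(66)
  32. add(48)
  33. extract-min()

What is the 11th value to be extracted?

insert 61 → {61}
insert 80 → {61, 80}
insert 47 → {47, 61, 80}
insert 51 → {47, 51, 61, 80}
insert 59 → {47, 51, 59, 61, 80}
insert 78 → {47, 51, 59, 61, 78, 80}
extract-min → 47; now {51, 59, 61, 78, 80}
extract-min → 51; now {59, 61, 78, 80}
insert 60 → {59, 60, 61, 78, 80}
insert 74 → {59, 60, 61, 74, 78, 80}
insert 54 → {54, 59, 60, 61, 74, 78, 80}
insert 53 → {53, 54, 59, 60, 61, 74, 78, 80}
extract-min → 53; now {54, 59, 60, 61, 74, 78, 80}
insert 65 → {54, 59, 60, 61, 65, 74, 78, 80}
extract-min → 54; now {59, 60, 61, 65, 74, 78, 80}
extract-min → 59; now {60, 61, 65, 74, 78, 80}
insert 75 → {60, 61, 65, 74, 75, 78, 80}
extract-min → 60; now {61, 65, 74, 75, 78, 80}
extract-min → 61; now {65, 74, 75, 78, 80}
insert 84 → {65, 74, 75, 78, 80, 84}
extract-min → 65; now {74, 75, 78, 80, 84}
extract-min → 74; now {75, 78, 80, 84}
insert 57 → {57, 75, 78, 80, 84}
insert 67 → {57, 67, 75, 78, 80, 84}
extract-min → 57; now {67, 75, 78, 80, 84}
insert 50 → {50, 67, 75, 78, 80, 84}
insert 71 → {50, 67, 71, 75, 78, 80, 84}
insert 56 → {50, 56, 67, 71, 75, 78, 80, 84}
insert 82 → {50, 56, 67, 71, 75, 78, 80, 82, 84}
insert 70 → {50, 56, 67, 70, 71, 75, 78, 80, 82, 84}
insert 66 → {50, 56, 66, 67, 70, 71, 75, 78, 80, 82, 84}
insert 48 → {48, 50, 56, 66, 67, 70, 71, 75, 78, 80, 82, 84}
extract-min → 48; now {50, 56, 66, 67, 70, 71, 75, 78, 80, 82, 84}

48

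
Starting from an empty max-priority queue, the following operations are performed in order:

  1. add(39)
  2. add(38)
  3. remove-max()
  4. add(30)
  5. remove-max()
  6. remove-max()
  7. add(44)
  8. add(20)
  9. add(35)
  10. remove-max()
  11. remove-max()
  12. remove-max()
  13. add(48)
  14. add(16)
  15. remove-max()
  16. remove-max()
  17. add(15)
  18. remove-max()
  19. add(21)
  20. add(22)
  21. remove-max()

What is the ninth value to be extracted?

15

insert 39 → {39}
insert 38 → {39, 38}
remove-max → 39; now {38}
insert 30 → {38, 30}
remove-max → 38; now {30}
remove-max → 30; now {}
insert 44 → {44}
insert 20 → {44, 20}
insert 35 → {44, 35, 20}
remove-max → 44; now {35, 20}
remove-max → 35; now {20}
remove-max → 20; now {}
insert 48 → {48}
insert 16 → {48, 16}
remove-max → 48; now {16}
remove-max → 16; now {}
insert 15 → {15}
remove-max → 15; now {}
insert 21 → {21}
insert 22 → {22, 21}
remove-max → 22; now {21}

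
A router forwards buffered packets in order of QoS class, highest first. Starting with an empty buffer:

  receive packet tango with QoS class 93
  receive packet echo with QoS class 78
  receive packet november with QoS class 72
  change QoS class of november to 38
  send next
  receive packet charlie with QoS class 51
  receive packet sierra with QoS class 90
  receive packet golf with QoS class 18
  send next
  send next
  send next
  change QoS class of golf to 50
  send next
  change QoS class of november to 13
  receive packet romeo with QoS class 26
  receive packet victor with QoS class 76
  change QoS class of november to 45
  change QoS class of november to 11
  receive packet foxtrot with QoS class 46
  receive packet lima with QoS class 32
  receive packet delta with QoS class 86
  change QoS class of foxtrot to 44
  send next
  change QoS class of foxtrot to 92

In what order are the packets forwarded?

tango → sierra → echo → charlie → golf → delta

add tango (QoS class 93) → {tango:93}
add echo (QoS class 78) → {tango:93, echo:78}
add november (QoS class 72) → {tango:93, echo:78, november:72}
update november to QoS class 38 → {tango:93, echo:78, november:38}
send next → tango; now {echo:78, november:38}
add charlie (QoS class 51) → {echo:78, charlie:51, november:38}
add sierra (QoS class 90) → {sierra:90, echo:78, charlie:51, november:38}
add golf (QoS class 18) → {sierra:90, echo:78, charlie:51, november:38, golf:18}
send next → sierra; now {echo:78, charlie:51, november:38, golf:18}
send next → echo; now {charlie:51, november:38, golf:18}
send next → charlie; now {november:38, golf:18}
update golf to QoS class 50 → {golf:50, november:38}
send next → golf; now {november:38}
update november to QoS class 13 → {november:13}
add romeo (QoS class 26) → {romeo:26, november:13}
add victor (QoS class 76) → {victor:76, romeo:26, november:13}
update november to QoS class 45 → {victor:76, november:45, romeo:26}
update november to QoS class 11 → {victor:76, romeo:26, november:11}
add foxtrot (QoS class 46) → {victor:76, foxtrot:46, romeo:26, november:11}
add lima (QoS class 32) → {victor:76, foxtrot:46, lima:32, romeo:26, november:11}
add delta (QoS class 86) → {delta:86, victor:76, foxtrot:46, lima:32, romeo:26, november:11}
update foxtrot to QoS class 44 → {delta:86, victor:76, foxtrot:44, lima:32, romeo:26, november:11}
send next → delta; now {victor:76, foxtrot:44, lima:32, romeo:26, november:11}
update foxtrot to QoS class 92 → {foxtrot:92, victor:76, lima:32, romeo:26, november:11}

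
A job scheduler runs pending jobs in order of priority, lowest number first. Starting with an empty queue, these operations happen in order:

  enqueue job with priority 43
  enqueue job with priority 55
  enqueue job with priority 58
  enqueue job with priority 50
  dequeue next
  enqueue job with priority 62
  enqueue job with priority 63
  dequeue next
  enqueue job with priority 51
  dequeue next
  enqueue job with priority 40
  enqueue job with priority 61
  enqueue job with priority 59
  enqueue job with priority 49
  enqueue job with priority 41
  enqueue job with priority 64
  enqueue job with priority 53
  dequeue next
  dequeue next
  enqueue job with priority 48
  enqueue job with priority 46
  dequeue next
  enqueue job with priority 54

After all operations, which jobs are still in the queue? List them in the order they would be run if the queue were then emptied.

insert 43 → {43}
insert 55 → {43, 55}
insert 58 → {43, 55, 58}
insert 50 → {43, 50, 55, 58}
dequeue next → 43; now {50, 55, 58}
insert 62 → {50, 55, 58, 62}
insert 63 → {50, 55, 58, 62, 63}
dequeue next → 50; now {55, 58, 62, 63}
insert 51 → {51, 55, 58, 62, 63}
dequeue next → 51; now {55, 58, 62, 63}
insert 40 → {40, 55, 58, 62, 63}
insert 61 → {40, 55, 58, 61, 62, 63}
insert 59 → {40, 55, 58, 59, 61, 62, 63}
insert 49 → {40, 49, 55, 58, 59, 61, 62, 63}
insert 41 → {40, 41, 49, 55, 58, 59, 61, 62, 63}
insert 64 → {40, 41, 49, 55, 58, 59, 61, 62, 63, 64}
insert 53 → {40, 41, 49, 53, 55, 58, 59, 61, 62, 63, 64}
dequeue next → 40; now {41, 49, 53, 55, 58, 59, 61, 62, 63, 64}
dequeue next → 41; now {49, 53, 55, 58, 59, 61, 62, 63, 64}
insert 48 → {48, 49, 53, 55, 58, 59, 61, 62, 63, 64}
insert 46 → {46, 48, 49, 53, 55, 58, 59, 61, 62, 63, 64}
dequeue next → 46; now {48, 49, 53, 55, 58, 59, 61, 62, 63, 64}
insert 54 → {48, 49, 53, 54, 55, 58, 59, 61, 62, 63, 64}

48, 49, 53, 54, 55, 58, 59, 61, 62, 63, 64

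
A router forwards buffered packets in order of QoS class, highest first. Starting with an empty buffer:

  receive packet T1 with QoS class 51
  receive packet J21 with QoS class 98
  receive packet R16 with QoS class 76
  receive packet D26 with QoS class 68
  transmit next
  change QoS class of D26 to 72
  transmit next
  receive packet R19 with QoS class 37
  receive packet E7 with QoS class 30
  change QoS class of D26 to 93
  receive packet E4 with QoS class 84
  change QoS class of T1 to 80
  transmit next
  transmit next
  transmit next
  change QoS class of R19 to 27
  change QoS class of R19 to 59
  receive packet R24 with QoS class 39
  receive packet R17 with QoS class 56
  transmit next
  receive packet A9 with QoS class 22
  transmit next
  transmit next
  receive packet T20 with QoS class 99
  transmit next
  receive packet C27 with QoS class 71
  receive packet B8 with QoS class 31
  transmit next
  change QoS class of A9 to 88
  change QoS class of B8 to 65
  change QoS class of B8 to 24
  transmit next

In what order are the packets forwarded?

J21 → R16 → D26 → E4 → T1 → R19 → R17 → R24 → T20 → C27 → A9

add T1 (QoS class 51) → {T1:51}
add J21 (QoS class 98) → {J21:98, T1:51}
add R16 (QoS class 76) → {J21:98, R16:76, T1:51}
add D26 (QoS class 68) → {J21:98, R16:76, D26:68, T1:51}
transmit next → J21; now {R16:76, D26:68, T1:51}
update D26 to QoS class 72 → {R16:76, D26:72, T1:51}
transmit next → R16; now {D26:72, T1:51}
add R19 (QoS class 37) → {D26:72, T1:51, R19:37}
add E7 (QoS class 30) → {D26:72, T1:51, R19:37, E7:30}
update D26 to QoS class 93 → {D26:93, T1:51, R19:37, E7:30}
add E4 (QoS class 84) → {D26:93, E4:84, T1:51, R19:37, E7:30}
update T1 to QoS class 80 → {D26:93, E4:84, T1:80, R19:37, E7:30}
transmit next → D26; now {E4:84, T1:80, R19:37, E7:30}
transmit next → E4; now {T1:80, R19:37, E7:30}
transmit next → T1; now {R19:37, E7:30}
update R19 to QoS class 27 → {E7:30, R19:27}
update R19 to QoS class 59 → {R19:59, E7:30}
add R24 (QoS class 39) → {R19:59, R24:39, E7:30}
add R17 (QoS class 56) → {R19:59, R17:56, R24:39, E7:30}
transmit next → R19; now {R17:56, R24:39, E7:30}
add A9 (QoS class 22) → {R17:56, R24:39, E7:30, A9:22}
transmit next → R17; now {R24:39, E7:30, A9:22}
transmit next → R24; now {E7:30, A9:22}
add T20 (QoS class 99) → {T20:99, E7:30, A9:22}
transmit next → T20; now {E7:30, A9:22}
add C27 (QoS class 71) → {C27:71, E7:30, A9:22}
add B8 (QoS class 31) → {C27:71, B8:31, E7:30, A9:22}
transmit next → C27; now {B8:31, E7:30, A9:22}
update A9 to QoS class 88 → {A9:88, B8:31, E7:30}
update B8 to QoS class 65 → {A9:88, B8:65, E7:30}
update B8 to QoS class 24 → {A9:88, E7:30, B8:24}
transmit next → A9; now {E7:30, B8:24}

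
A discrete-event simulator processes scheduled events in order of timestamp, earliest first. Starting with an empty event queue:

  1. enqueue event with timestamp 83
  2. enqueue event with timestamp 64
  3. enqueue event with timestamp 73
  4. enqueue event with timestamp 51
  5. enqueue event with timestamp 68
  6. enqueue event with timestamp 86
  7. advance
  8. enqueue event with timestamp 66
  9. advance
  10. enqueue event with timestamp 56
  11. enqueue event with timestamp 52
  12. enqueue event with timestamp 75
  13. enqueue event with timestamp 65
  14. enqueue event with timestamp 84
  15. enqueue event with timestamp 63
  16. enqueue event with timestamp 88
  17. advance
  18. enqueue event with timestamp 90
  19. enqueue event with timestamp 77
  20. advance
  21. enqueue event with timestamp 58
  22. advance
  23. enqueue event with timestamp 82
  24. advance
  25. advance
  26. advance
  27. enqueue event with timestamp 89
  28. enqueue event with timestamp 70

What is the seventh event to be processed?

65

insert 83 → {83}
insert 64 → {64, 83}
insert 73 → {64, 73, 83}
insert 51 → {51, 64, 73, 83}
insert 68 → {51, 64, 68, 73, 83}
insert 86 → {51, 64, 68, 73, 83, 86}
advance → 51; now {64, 68, 73, 83, 86}
insert 66 → {64, 66, 68, 73, 83, 86}
advance → 64; now {66, 68, 73, 83, 86}
insert 56 → {56, 66, 68, 73, 83, 86}
insert 52 → {52, 56, 66, 68, 73, 83, 86}
insert 75 → {52, 56, 66, 68, 73, 75, 83, 86}
insert 65 → {52, 56, 65, 66, 68, 73, 75, 83, 86}
insert 84 → {52, 56, 65, 66, 68, 73, 75, 83, 84, 86}
insert 63 → {52, 56, 63, 65, 66, 68, 73, 75, 83, 84, 86}
insert 88 → {52, 56, 63, 65, 66, 68, 73, 75, 83, 84, 86, 88}
advance → 52; now {56, 63, 65, 66, 68, 73, 75, 83, 84, 86, 88}
insert 90 → {56, 63, 65, 66, 68, 73, 75, 83, 84, 86, 88, 90}
insert 77 → {56, 63, 65, 66, 68, 73, 75, 77, 83, 84, 86, 88, 90}
advance → 56; now {63, 65, 66, 68, 73, 75, 77, 83, 84, 86, 88, 90}
insert 58 → {58, 63, 65, 66, 68, 73, 75, 77, 83, 84, 86, 88, 90}
advance → 58; now {63, 65, 66, 68, 73, 75, 77, 83, 84, 86, 88, 90}
insert 82 → {63, 65, 66, 68, 73, 75, 77, 82, 83, 84, 86, 88, 90}
advance → 63; now {65, 66, 68, 73, 75, 77, 82, 83, 84, 86, 88, 90}
advance → 65; now {66, 68, 73, 75, 77, 82, 83, 84, 86, 88, 90}
advance → 66; now {68, 73, 75, 77, 82, 83, 84, 86, 88, 90}
insert 89 → {68, 73, 75, 77, 82, 83, 84, 86, 88, 89, 90}
insert 70 → {68, 70, 73, 75, 77, 82, 83, 84, 86, 88, 89, 90}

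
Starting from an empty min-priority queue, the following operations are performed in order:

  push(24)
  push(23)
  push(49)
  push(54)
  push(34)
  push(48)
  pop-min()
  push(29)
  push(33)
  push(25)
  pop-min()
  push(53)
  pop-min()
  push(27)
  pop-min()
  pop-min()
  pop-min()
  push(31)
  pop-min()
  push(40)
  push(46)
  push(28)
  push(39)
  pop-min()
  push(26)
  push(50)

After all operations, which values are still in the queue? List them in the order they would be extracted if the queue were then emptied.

26, 34, 39, 40, 46, 48, 49, 50, 53, 54

insert 24 → {24}
insert 23 → {23, 24}
insert 49 → {23, 24, 49}
insert 54 → {23, 24, 49, 54}
insert 34 → {23, 24, 34, 49, 54}
insert 48 → {23, 24, 34, 48, 49, 54}
pop-min → 23; now {24, 34, 48, 49, 54}
insert 29 → {24, 29, 34, 48, 49, 54}
insert 33 → {24, 29, 33, 34, 48, 49, 54}
insert 25 → {24, 25, 29, 33, 34, 48, 49, 54}
pop-min → 24; now {25, 29, 33, 34, 48, 49, 54}
insert 53 → {25, 29, 33, 34, 48, 49, 53, 54}
pop-min → 25; now {29, 33, 34, 48, 49, 53, 54}
insert 27 → {27, 29, 33, 34, 48, 49, 53, 54}
pop-min → 27; now {29, 33, 34, 48, 49, 53, 54}
pop-min → 29; now {33, 34, 48, 49, 53, 54}
pop-min → 33; now {34, 48, 49, 53, 54}
insert 31 → {31, 34, 48, 49, 53, 54}
pop-min → 31; now {34, 48, 49, 53, 54}
insert 40 → {34, 40, 48, 49, 53, 54}
insert 46 → {34, 40, 46, 48, 49, 53, 54}
insert 28 → {28, 34, 40, 46, 48, 49, 53, 54}
insert 39 → {28, 34, 39, 40, 46, 48, 49, 53, 54}
pop-min → 28; now {34, 39, 40, 46, 48, 49, 53, 54}
insert 26 → {26, 34, 39, 40, 46, 48, 49, 53, 54}
insert 50 → {26, 34, 39, 40, 46, 48, 49, 50, 53, 54}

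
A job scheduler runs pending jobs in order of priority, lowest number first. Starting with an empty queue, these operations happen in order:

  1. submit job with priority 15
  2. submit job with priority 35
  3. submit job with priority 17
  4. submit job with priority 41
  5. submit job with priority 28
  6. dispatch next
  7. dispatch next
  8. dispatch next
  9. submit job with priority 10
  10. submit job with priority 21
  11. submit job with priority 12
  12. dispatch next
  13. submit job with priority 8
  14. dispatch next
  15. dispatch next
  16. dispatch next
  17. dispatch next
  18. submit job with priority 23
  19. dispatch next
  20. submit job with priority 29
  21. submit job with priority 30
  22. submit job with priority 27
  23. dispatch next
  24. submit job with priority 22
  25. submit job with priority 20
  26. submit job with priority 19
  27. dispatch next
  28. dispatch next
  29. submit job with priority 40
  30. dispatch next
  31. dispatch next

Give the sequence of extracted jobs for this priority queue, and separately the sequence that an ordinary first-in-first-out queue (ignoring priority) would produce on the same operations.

priority queue: 15, 17, 28, 10, 8, 12, 21, 35, 23, 27, 19, 20, 22, 29; FIFO queue: [15, 35, 17, 41, 28, 10, 21, 12, 8, 23, 29, 30, 27, 22]

insert 15 → {15}
insert 35 → {15, 35}
insert 17 → {15, 17, 35}
insert 41 → {15, 17, 35, 41}
insert 28 → {15, 17, 28, 35, 41}
dispatch next → 15; now {17, 28, 35, 41}
dispatch next → 17; now {28, 35, 41}
dispatch next → 28; now {35, 41}
insert 10 → {10, 35, 41}
insert 21 → {10, 21, 35, 41}
insert 12 → {10, 12, 21, 35, 41}
dispatch next → 10; now {12, 21, 35, 41}
insert 8 → {8, 12, 21, 35, 41}
dispatch next → 8; now {12, 21, 35, 41}
dispatch next → 12; now {21, 35, 41}
dispatch next → 21; now {35, 41}
dispatch next → 35; now {41}
insert 23 → {23, 41}
dispatch next → 23; now {41}
insert 29 → {29, 41}
insert 30 → {29, 30, 41}
insert 27 → {27, 29, 30, 41}
dispatch next → 27; now {29, 30, 41}
insert 22 → {22, 29, 30, 41}
insert 20 → {20, 22, 29, 30, 41}
insert 19 → {19, 20, 22, 29, 30, 41}
dispatch next → 19; now {20, 22, 29, 30, 41}
dispatch next → 20; now {22, 29, 30, 41}
insert 40 → {22, 29, 30, 40, 41}
dispatch next → 22; now {29, 30, 40, 41}
dispatch next → 29; now {30, 40, 41}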